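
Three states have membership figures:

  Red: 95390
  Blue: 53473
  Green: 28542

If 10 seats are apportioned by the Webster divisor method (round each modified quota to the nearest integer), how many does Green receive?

Standard divisor 177405/10 ≈ 17740.5; standard quotas: Red 5.377, Blue 3.014, Green 1.609.
Rounding to the nearest integer gives Red 5, Blue 3, Green 2 — total 10, matching the house size, so no adjustment is needed.
Green receives 2.

2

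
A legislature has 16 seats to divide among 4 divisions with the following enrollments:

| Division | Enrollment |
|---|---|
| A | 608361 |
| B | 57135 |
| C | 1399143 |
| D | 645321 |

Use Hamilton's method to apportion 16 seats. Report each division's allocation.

A 4, B 0, C 8, D 4

Total 2709960; standard divisor 2709960/16 ≈ 169372.5.
Standard quotas: A 3.5919, B 0.3373, C 8.2607, D 3.8101.
Lower quotas: A 3, B 0, C 8, D 3 (sum 14, leaving 2 seats).
Remainders in descending order: D 0.8101, A 0.5919, B 0.3373, C 0.2607.
Largest remainders: D, A receive the extra seats.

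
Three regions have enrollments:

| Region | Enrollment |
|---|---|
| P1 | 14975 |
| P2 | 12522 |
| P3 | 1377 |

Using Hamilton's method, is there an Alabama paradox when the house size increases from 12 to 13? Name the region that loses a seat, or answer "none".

P3

At 12 seats: P1 6, P2 5, P3 1.
At 13 seats: P1 7, P2 6, P3 0.
P3 drops from 1 to 0.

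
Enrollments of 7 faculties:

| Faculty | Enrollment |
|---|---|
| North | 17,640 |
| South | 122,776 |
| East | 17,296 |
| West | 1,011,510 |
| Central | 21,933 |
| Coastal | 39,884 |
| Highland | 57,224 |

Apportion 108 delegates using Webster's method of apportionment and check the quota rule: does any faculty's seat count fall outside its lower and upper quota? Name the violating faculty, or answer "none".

West

Standard quotas: North 1.479, South 10.293, East 1.450, West 84.799, Central 1.839, Coastal 3.344, Highland 4.797.
Webster allocation: North 1, South 10, East 1, West 86, Central 2, Coastal 3, Highland 5.
West has quota 84.799 (lower 84, upper 85) but receives 86 — outside the quota interval.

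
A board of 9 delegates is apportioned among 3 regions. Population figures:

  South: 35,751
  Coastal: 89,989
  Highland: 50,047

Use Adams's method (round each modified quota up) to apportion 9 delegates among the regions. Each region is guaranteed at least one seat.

South: 2, Coastal: 4, Highland: 3

Standard divisor 175787/9 ≈ 19531.889; standard quotas: South 1.830, Coastal 4.607, Highland 2.562.
Rounding up gives 2, 5, 3 = 10 seats, so the divisor must be adjusted.
With modified divisor 23800: modified quotas South 1.502, Coastal 3.781, Highland 2.103.
Rounding up: South 2, Coastal 4, Highland 3 (total 9).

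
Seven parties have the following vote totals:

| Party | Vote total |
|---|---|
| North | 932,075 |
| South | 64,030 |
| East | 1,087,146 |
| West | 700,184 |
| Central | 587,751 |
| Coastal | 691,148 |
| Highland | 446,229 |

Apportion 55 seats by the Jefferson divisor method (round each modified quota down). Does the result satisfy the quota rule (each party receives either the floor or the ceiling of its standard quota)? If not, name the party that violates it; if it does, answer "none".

none

Standard quotas: North 11.370, South 0.781, East 13.262, West 8.542, Central 7.170, Coastal 8.431, Highland 5.444.
Jefferson allocation: North 12, South 0, East 14, West 9, Central 7, Coastal 8, Highland 5.
Every allocation lies between the lower and upper quota.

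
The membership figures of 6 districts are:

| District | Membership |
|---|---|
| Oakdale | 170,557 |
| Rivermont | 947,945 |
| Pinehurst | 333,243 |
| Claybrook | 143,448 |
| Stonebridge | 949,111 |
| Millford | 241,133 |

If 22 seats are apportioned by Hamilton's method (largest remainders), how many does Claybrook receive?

Total 2785437; standard divisor 2785437/22 ≈ 126610.773.
Standard quotas: Oakdale 1.3471, Rivermont 7.4871, Pinehurst 2.6320, Claybrook 1.1330, Stonebridge 7.4963, Millford 1.9045.
Lower quotas: Oakdale 1, Rivermont 7, Pinehurst 2, Claybrook 1, Stonebridge 7, Millford 1 (sum 19, leaving 3 seats).
Remainders in descending order: Millford 0.9045, Pinehurst 0.6320, Stonebridge 0.4963, Rivermont 0.4871, Oakdale 0.3471, Claybrook 0.1330.
Largest remainders: Millford, Pinehurst, Stonebridge receive the extra seats.
Claybrook receives 1.

1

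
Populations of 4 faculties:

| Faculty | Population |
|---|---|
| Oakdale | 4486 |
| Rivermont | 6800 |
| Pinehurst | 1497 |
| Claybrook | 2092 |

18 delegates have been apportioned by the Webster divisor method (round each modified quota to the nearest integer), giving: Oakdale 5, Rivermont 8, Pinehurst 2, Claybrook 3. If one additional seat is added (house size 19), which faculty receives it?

Oakdale

Priority for the next seat is population ÷ (current seats + 0.5).
Priorities: Oakdale 815.636, Rivermont 800.000, Pinehurst 598.800, Claybrook 597.714.
Highest priority: Oakdale.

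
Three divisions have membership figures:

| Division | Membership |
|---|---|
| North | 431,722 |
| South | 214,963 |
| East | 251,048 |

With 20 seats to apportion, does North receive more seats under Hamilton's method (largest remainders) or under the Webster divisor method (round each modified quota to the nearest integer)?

Hamilton

Hamilton: North 10, South 5, East 5.
Webster: North 9, South 5, East 6.
North gets 10 under Hamilton and 9 under Webster.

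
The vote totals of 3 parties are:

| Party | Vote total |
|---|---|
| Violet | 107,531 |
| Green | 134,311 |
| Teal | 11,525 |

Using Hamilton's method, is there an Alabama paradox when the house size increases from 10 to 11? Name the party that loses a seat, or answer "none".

Teal

At 10 seats: Violet 4, Green 5, Teal 1.
At 11 seats: Violet 5, Green 6, Teal 0.
Teal drops from 1 to 0.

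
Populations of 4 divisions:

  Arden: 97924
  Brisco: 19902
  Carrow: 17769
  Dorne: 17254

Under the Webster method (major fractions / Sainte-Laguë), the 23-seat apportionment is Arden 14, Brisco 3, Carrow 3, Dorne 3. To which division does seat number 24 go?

Priority for the next seat is population ÷ (current seats + 0.5).
Priorities: Arden 6753.379, Brisco 5686.286, Carrow 5076.857, Dorne 4929.714.
Highest priority: Arden.

Arden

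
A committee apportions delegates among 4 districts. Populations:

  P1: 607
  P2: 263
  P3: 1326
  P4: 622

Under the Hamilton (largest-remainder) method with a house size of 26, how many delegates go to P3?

The standard divisor is 2818/26 ≈ 108.385.
Standard quotas: P1 5.600, P2 2.427, P3 12.234, P4 5.739.
Lower quotas: P1 5, P2 2, P3 12, P4 5 (sum 24, leaving 2 seats).
Remainders in descending order: P4 0.739, P1 0.600, P2 0.427, P3 0.234.
Largest remainders: P4, P1 receive the extra seats.
P3 receives 12.

12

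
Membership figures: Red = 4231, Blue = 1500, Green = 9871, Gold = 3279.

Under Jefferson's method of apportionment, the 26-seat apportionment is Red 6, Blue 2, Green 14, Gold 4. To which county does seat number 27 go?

Priority for the next seat is population ÷ (current seats + 1).
Priorities: Red 604.429, Blue 500.000, Green 658.067, Gold 655.800.
Highest priority: Green.

Green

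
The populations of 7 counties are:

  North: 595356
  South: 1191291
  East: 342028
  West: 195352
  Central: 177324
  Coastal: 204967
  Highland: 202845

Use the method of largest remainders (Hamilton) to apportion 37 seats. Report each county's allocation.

North: 8, South: 15, East: 4, West: 2, Central: 2, Coastal: 3, Highland: 3

The standard divisor is 2909163/37 ≈ 78626.027.
Standard quotas: North 7.5720, South 15.1514, East 4.3501, West 2.4846, Central 2.2553, Coastal 2.6069, Highland 2.5799.
Lower quotas: North 7, South 15, East 4, West 2, Central 2, Coastal 2, Highland 2 (sum 34, leaving 3 seats).
Remainders in descending order: Coastal 0.6069, Highland 0.5799, North 0.5720, West 0.4846, East 0.3501, Central 0.2553, South 0.1514.
The surplus seats go to Coastal, Highland, North.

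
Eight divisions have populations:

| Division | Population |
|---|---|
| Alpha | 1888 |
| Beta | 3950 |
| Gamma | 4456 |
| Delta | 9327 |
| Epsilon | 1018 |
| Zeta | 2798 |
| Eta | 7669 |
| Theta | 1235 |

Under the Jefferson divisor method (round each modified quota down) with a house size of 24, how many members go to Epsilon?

0

Standard divisor 32341/24 ≈ 1347.542; standard quotas: Alpha 1.401, Beta 2.931, Gamma 3.307, Delta 6.921, Epsilon 0.755, Zeta 2.076, Eta 5.691, Theta 0.916.
Rounding down gives 1, 2, 3, 6, 0, 2, 5, 0 = 19 seats, so the divisor must be adjusted.
With modified divisor 1140: modified quotas Alpha 1.656, Beta 3.465, Gamma 3.909, Delta 8.182, Epsilon 0.893, Zeta 2.454, Eta 6.727, Theta 1.083.
Rounding down: Alpha 1, Beta 3, Gamma 3, Delta 8, Epsilon 0, Zeta 2, Eta 6, Theta 1 (total 24).
Epsilon receives 0.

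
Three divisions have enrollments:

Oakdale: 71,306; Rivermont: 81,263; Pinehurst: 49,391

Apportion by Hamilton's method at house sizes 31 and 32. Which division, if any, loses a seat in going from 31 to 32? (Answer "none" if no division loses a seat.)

At 31 seats: Oakdale 11, Rivermont 12, Pinehurst 8.
At 32 seats: Oakdale 11, Rivermont 13, Pinehurst 8.
No division's allocation decreased.

none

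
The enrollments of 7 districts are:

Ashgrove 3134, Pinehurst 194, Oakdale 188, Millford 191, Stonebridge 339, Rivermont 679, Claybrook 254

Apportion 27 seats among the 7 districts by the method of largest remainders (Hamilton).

Ashgrove 17; Pinehurst 1; Oakdale 1; Millford 1; Stonebridge 2; Rivermont 4; Claybrook 1

Standard divisor: 4979 ÷ 27 ≈ 184.407.
Standard quotas: Ashgrove 16.995, Pinehurst 1.052, Oakdale 1.019, Millford 1.036, Stonebridge 1.838, Rivermont 3.682, Claybrook 1.377.
Lower quotas: Ashgrove 16, Pinehurst 1, Oakdale 1, Millford 1, Stonebridge 1, Rivermont 3, Claybrook 1 (sum 24, leaving 3 seats).
Remainders in descending order: Ashgrove 0.995, Stonebridge 0.838, Rivermont 0.682, Claybrook 0.377, Pinehurst 0.052, Millford 0.036, Oakdale 0.019.
Largest remainders: Ashgrove, Stonebridge, Rivermont receive the extra seats.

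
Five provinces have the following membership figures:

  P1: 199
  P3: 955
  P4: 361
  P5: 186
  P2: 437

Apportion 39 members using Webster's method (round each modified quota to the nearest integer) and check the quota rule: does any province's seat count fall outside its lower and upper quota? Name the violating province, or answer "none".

Standard quotas: P1 3.630, P3 17.420, P4 6.585, P5 3.393, P2 7.971.
Webster allocation: P1 4, P3 17, P4 7, P5 3, P2 8.
Every allocation lies between the lower and upper quota.

none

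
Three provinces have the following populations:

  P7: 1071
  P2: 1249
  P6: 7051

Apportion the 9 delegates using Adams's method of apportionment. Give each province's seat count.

P7=1, P2=2, P6=6

Standard divisor 9371/9 ≈ 1041.222; standard quotas: P7 1.029, P2 1.200, P6 6.772.
Rounding up gives 2, 2, 7 = 11 seats, so the divisor must be adjusted.
With modified divisor 1200: modified quotas P7 0.892, P2 1.041, P6 5.876.
Rounding up: P7 1, P2 2, P6 6 (total 9).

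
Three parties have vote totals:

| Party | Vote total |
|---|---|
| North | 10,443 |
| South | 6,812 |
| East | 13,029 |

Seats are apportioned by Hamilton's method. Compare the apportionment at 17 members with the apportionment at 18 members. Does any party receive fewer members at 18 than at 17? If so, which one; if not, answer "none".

none

At 17 seats: North 6, South 4, East 7.
At 18 seats: North 6, South 4, East 8.
No party's allocation decreased.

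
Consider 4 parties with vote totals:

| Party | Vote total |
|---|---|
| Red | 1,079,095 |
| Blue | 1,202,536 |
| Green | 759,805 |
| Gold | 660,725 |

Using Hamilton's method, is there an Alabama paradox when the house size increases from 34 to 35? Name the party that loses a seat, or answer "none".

At 34 seats: Red 10, Blue 11, Green 7, Gold 6.
At 35 seats: Red 10, Blue 12, Green 7, Gold 6.
No party's allocation decreased.

none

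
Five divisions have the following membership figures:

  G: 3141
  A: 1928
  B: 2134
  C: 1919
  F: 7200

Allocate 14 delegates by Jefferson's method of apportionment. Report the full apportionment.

G=3, A=1, B=2, C=1, F=7

Standard divisor 16322/14 ≈ 1165.857; standard quotas: G 2.694, A 1.654, B 1.830, C 1.646, F 6.176.
Rounding down gives 2, 1, 1, 1, 6 = 11 seats, so the divisor must be adjusted.
With modified divisor 1000: modified quotas G 3.141, A 1.928, B 2.134, C 1.919, F 7.200.
Rounding down: G 3, A 1, B 2, C 1, F 7 (total 14).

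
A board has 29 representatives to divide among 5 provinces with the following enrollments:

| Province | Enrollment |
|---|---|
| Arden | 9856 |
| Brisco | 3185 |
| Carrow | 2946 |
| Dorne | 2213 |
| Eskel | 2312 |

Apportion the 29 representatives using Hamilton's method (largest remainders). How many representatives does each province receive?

The standard divisor is 20512/29 ≈ 707.31.
Standard quotas: Arden 13.9345, Brisco 4.5030, Carrow 4.1651, Dorne 3.1288, Eskel 3.2687.
Lower quotas: Arden 13, Brisco 4, Carrow 4, Dorne 3, Eskel 3 (sum 27, leaving 2 seats).
Remainders in descending order: Arden 0.9345, Brisco 0.5030, Eskel 0.2687, Carrow 0.1651, Dorne 0.1288.
The surplus seats go to Arden, Brisco.

Arden=14; Brisco=5; Carrow=4; Dorne=3; Eskel=3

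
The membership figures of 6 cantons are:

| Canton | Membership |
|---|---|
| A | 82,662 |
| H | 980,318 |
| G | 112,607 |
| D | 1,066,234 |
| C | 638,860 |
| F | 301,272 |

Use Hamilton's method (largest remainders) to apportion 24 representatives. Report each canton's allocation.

Total 3181953; standard divisor 3181953/24 ≈ 132581.375.
Standard quotas: A 0.6235, H 7.3941, G 0.8493, D 8.0421, C 4.8186, F 2.2724.
Lower quotas: A 0, H 7, G 0, D 8, C 4, F 2 (sum 21, leaving 3 seats).
Remainders in descending order: G 0.8493, C 0.8186, A 0.6235, H 0.3941, F 0.2724, D 0.0421.
Largest remainders: G, C, A receive the extra seats.

A=1; H=7; G=1; D=8; C=5; F=2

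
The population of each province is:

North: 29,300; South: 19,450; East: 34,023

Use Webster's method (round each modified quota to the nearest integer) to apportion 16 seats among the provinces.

North 6, South 4, East 6

Standard divisor 82773/16 ≈ 5173.312; standard quotas: North 5.664, South 3.760, East 6.577.
Rounding to the nearest integer gives 6, 4, 7 = 17 seats, so the divisor must be adjusted.
With modified divisor 5300: modified quotas North 5.528, South 3.670, East 6.419.
Rounding to the nearest integer: North 6, South 4, East 6 (total 16).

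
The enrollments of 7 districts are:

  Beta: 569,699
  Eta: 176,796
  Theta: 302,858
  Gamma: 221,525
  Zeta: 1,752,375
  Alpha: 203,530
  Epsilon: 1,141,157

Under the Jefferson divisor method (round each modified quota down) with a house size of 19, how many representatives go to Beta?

Standard divisor 4367940/19 ≈ 229891.579; standard quotas: Beta 2.478, Eta 0.769, Theta 1.317, Gamma 0.964, Zeta 7.623, Alpha 0.885, Epsilon 4.964.
Rounding down gives 2, 0, 1, 0, 7, 0, 4 = 14 seats, so the divisor must be adjusted.
With modified divisor 192500: modified quotas Beta 2.959, Eta 0.918, Theta 1.573, Gamma 1.151, Zeta 9.103, Alpha 1.057, Epsilon 5.928.
Rounding down: Beta 2, Eta 0, Theta 1, Gamma 1, Zeta 9, Alpha 1, Epsilon 5 (total 19).
Beta receives 2.

2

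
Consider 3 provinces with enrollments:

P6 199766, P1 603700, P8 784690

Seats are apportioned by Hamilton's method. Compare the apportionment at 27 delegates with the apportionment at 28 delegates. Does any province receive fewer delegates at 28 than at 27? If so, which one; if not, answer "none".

At 27 seats: P6 4, P1 10, P8 13.
At 28 seats: P6 3, P1 11, P8 14.
P6 drops from 4 to 3.

P6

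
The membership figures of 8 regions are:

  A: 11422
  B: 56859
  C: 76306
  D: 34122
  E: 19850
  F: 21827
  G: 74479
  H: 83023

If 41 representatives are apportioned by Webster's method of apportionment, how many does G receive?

8

Standard divisor 377888/41 ≈ 9216.78; standard quotas: A 1.239, B 6.169, C 8.279, D 3.702, E 2.154, F 2.368, G 8.081, H 9.008.
Rounding to the nearest integer gives 1, 6, 8, 4, 2, 2, 8, 9 = 40 seats, so the divisor must be adjusted.
With modified divisor 8900: modified quotas A 1.283, B 6.389, C 8.574, D 3.834, E 2.230, F 2.452, G 8.368, H 9.328.
Rounding to the nearest integer: A 1, B 6, C 9, D 4, E 2, F 2, G 8, H 9 (total 41).
G receives 8.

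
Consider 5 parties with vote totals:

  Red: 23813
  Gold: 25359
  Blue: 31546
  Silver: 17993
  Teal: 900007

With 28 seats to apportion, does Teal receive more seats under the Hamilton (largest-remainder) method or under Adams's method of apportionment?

Hamilton: Red 1, Gold 1, Blue 1, Silver 0, Teal 25.
Adams: Red 1, Gold 1, Blue 1, Silver 1, Teal 24.
Teal gets 25 under Hamilton and 24 under Adams.

Hamilton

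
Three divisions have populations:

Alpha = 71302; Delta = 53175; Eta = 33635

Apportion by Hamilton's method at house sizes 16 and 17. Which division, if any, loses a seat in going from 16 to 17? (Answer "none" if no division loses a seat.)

Eta

At 16 seats: Alpha 7, Delta 5, Eta 4.
At 17 seats: Alpha 8, Delta 6, Eta 3.
Eta drops from 4 to 3.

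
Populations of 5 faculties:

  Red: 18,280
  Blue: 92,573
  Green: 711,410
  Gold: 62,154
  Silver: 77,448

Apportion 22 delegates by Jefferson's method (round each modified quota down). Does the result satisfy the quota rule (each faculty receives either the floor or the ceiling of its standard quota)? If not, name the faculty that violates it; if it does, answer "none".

Standard quotas: Red 0.418, Blue 2.117, Green 16.272, Gold 1.422, Silver 1.771.
Jefferson allocation: Red 0, Blue 2, Green 18, Gold 1, Silver 1.
Green has quota 16.272 (lower 16, upper 17) but receives 18 — outside the quota interval.

Green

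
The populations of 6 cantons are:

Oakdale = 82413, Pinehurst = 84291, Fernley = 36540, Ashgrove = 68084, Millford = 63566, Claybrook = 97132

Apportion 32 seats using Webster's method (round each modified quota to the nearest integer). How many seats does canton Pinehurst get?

Standard divisor 432026/32 ≈ 13500.812; standard quotas: Oakdale 6.104, Pinehurst 6.243, Fernley 2.707, Ashgrove 5.043, Millford 4.708, Claybrook 7.195.
Rounding to the nearest integer gives Oakdale 6, Pinehurst 6, Fernley 3, Ashgrove 5, Millford 5, Claybrook 7 — total 32, matching the house size, so no adjustment is needed.
Pinehurst receives 6.

6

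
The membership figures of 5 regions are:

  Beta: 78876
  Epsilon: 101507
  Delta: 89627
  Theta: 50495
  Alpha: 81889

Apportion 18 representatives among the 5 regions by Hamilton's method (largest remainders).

The standard divisor is 402394/18 ≈ 22355.222.
Standard quotas: Beta 3.5283, Epsilon 4.5406, Delta 4.0092, Theta 2.2588, Alpha 3.6631.
Lower quotas: Beta 3, Epsilon 4, Delta 4, Theta 2, Alpha 3 (sum 16, leaving 2 seats).
Remainders in descending order: Alpha 0.6631, Epsilon 0.5406, Beta 0.5283, Theta 0.2588, Delta 0.0092.
The surplus seats go to Alpha, Epsilon.

Beta=3, Epsilon=5, Delta=4, Theta=2, Alpha=4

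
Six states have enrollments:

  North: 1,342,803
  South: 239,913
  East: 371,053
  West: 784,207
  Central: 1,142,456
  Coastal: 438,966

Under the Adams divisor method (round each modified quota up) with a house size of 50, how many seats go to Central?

13

Standard divisor 4319398/50 ≈ 86387.96; standard quotas: North 15.544, South 2.777, East 4.295, West 9.078, Central 13.225, Coastal 5.081.
Rounding up gives 16, 3, 5, 10, 14, 6 = 54 seats, so the divisor must be adjusted.
With modified divisor 91100: modified quotas North 14.740, South 2.634, East 4.073, West 8.608, Central 12.541, Coastal 4.819.
Rounding up: North 15, South 3, East 5, West 9, Central 13, Coastal 5 (total 50).
Central receives 13.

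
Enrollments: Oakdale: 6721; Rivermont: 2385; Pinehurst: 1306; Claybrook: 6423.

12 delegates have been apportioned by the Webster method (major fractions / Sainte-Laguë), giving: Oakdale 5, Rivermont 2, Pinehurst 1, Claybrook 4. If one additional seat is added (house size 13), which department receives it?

Priority for the next seat is population ÷ (current seats + 0.5).
Priorities: Oakdale 1222.000, Rivermont 954.000, Pinehurst 870.667, Claybrook 1427.333.
Highest priority: Claybrook.

Claybrook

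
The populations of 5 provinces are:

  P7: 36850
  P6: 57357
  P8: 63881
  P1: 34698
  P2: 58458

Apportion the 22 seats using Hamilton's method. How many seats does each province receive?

P7 3, P6 5, P8 6, P1 3, P2 5

Standard divisor: 251244 ÷ 22 ≈ 11420.182.
Standard quotas: P7 3.2267, P6 5.0224, P8 5.5937, P1 3.0383, P2 5.1188.
Lower quotas: P7 3, P6 5, P8 5, P1 3, P2 5 (sum 21, leaving 1 seat).
Remainders in descending order: P8 0.5937, P7 0.2267, P2 0.1188, P1 0.0383, P6 0.0224.
Largest remainder: P8 receives the extra seat.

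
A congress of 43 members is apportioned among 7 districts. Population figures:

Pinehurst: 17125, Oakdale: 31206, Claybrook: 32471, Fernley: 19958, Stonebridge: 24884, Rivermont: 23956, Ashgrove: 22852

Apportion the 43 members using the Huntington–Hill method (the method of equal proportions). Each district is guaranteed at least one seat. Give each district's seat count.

Pinehurst 4, Oakdale 8, Claybrook 8, Fernley 5, Stonebridge 6, Rivermont 6, Ashgrove 6

With divisor 4005: modified quotas Pinehurst 4.276, Oakdale 7.792, Claybrook 8.108, Fernley 4.983, Stonebridge 6.213, Rivermont 5.982, Ashgrove 5.706.
Geometric-mean thresholds: Pinehurst √(4·5)=4.472, Oakdale √(7·8)=7.483, Claybrook √(8·9)=8.485, Fernley √(4·5)=4.472, Stonebridge √(6·7)=6.481, Rivermont √(5·6)=5.477, Ashgrove √(5·6)=5.477.
Each quota rounded against its threshold gives Pinehurst 4, Oakdale 8, Claybrook 8, Fernley 5, Stonebridge 6, Rivermont 6, Ashgrove 6 (total 43).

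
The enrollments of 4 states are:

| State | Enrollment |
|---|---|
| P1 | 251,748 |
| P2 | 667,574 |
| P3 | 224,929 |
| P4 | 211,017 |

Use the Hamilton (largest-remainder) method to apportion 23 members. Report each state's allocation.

The standard divisor is 1355268/23 ≈ 58924.696.
Standard quotas: P1 4.2724, P2 11.3293, P3 3.8172, P4 3.5811.
Lower quotas: P1 4, P2 11, P3 3, P4 3 (sum 21, leaving 2 seats).
Remainders in descending order: P3 0.8172, P4 0.5811, P2 0.3293, P1 0.2724.
The surplus seats go to P3, P4.

P1 4, P2 11, P3 4, P4 4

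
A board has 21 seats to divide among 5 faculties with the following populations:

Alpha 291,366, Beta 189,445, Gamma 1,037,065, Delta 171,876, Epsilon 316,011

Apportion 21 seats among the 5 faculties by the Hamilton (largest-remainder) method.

Standard divisor: 2005763 ÷ 21 ≈ 95512.524.
Standard quotas: Alpha 3.0506, Beta 1.9835, Gamma 10.8579, Delta 1.7995, Epsilon 3.3086.
Lower quotas: Alpha 3, Beta 1, Gamma 10, Delta 1, Epsilon 3 (sum 18, leaving 3 seats).
Remainders in descending order: Beta 0.9835, Gamma 0.8579, Delta 0.7995, Epsilon 0.3086, Alpha 0.0506.
The surplus seats go to Beta, Gamma, Delta.

Alpha: 3, Beta: 2, Gamma: 11, Delta: 2, Epsilon: 3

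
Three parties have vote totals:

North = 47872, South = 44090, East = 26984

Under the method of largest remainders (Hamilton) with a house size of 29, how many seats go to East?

The standard divisor is 118946/29 ≈ 4101.586.
Standard quotas: North 11.6716, South 10.7495, East 6.5789.
Lower quotas: North 11, South 10, East 6 (sum 27, leaving 2 seats).
Remainders in descending order: South 0.7495, North 0.6716, East 0.5789.
Largest remainders: South, North receive the extra seats.
East receives 6.

6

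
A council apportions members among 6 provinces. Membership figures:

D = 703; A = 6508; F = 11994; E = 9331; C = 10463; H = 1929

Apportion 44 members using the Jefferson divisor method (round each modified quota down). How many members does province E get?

10

Standard divisor 40928/44 ≈ 930.182; standard quotas: D 0.756, A 6.996, F 12.894, E 10.031, C 11.248, H 2.074.
Rounding down gives 0, 6, 12, 10, 11, 2 = 41 seats, so the divisor must be adjusted.
With modified divisor 860: modified quotas D 0.817, A 7.567, F 13.947, E 10.850, C 12.166, H 2.243.
Rounding down: D 0, A 7, F 13, E 10, C 12, H 2 (total 44).
E receives 10.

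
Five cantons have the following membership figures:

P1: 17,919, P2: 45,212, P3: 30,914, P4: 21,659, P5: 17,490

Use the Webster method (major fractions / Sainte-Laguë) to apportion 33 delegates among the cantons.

Standard divisor 133194/33 ≈ 4036.182; standard quotas: P1 4.440, P2 11.202, P3 7.659, P4 5.366, P5 4.333.
Rounding to the nearest integer gives 4, 11, 8, 5, 4 = 32 seats, so the divisor must be adjusted.
With modified divisor 3960: modified quotas P1 4.525, P2 11.417, P3 7.807, P4 5.469, P5 4.417.
Rounding to the nearest integer: P1 5, P2 11, P3 8, P4 5, P5 4 (total 33).

P1: 5, P2: 11, P3: 8, P4: 5, P5: 4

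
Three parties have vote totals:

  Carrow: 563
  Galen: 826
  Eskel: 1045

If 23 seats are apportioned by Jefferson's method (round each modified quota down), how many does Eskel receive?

Standard divisor 2434/23 ≈ 105.826; standard quotas: Carrow 5.320, Galen 7.805, Eskel 9.875.
Rounding down gives 5, 7, 9 = 21 seats, so the divisor must be adjusted.
With modified divisor 100: modified quotas Carrow 5.630, Galen 8.260, Eskel 10.450.
Rounding down: Carrow 5, Galen 8, Eskel 10 (total 23).
Eskel receives 10.

10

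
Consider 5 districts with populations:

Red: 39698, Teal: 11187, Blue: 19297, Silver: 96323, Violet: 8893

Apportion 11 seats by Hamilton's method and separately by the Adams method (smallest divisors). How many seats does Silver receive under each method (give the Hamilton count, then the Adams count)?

6 and 5

Hamilton: Red 2, Teal 1, Blue 1, Silver 6, Violet 1.
Adams: Red 3, Teal 1, Blue 1, Silver 5, Violet 1.
Silver gets 6 under Hamilton and 5 under Adams.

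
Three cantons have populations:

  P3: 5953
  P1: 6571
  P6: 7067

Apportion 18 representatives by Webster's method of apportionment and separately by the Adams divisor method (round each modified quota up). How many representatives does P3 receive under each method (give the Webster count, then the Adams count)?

Webster: P3 5, P1 6, P6 7.
Adams: P3 6, P1 6, P6 6.
P3 gets 5 under Webster and 6 under Adams.

5 and 6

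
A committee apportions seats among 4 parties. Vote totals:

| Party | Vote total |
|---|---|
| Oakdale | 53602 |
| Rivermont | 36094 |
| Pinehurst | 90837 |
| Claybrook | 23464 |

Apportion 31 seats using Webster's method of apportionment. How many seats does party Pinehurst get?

14

Standard divisor 203997/31 ≈ 6580.548; standard quotas: Oakdale 8.146, Rivermont 5.485, Pinehurst 13.804, Claybrook 3.566.
Rounding to the nearest integer gives Oakdale 8, Rivermont 5, Pinehurst 14, Claybrook 4 — total 31, matching the house size, so no adjustment is needed.
Pinehurst receives 14.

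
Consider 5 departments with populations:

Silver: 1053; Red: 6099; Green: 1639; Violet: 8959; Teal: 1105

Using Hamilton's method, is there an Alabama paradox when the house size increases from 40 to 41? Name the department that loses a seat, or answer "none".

At 40 seats: Silver 2, Red 13, Green 4, Violet 19, Teal 2.
At 41 seats: Silver 2, Red 13, Green 4, Violet 20, Teal 2.
No department's allocation decreased.

none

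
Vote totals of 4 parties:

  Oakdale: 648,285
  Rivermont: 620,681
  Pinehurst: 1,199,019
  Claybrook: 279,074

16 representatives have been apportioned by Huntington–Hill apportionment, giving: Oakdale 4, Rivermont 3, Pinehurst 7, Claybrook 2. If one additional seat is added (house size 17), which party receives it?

Rivermont

Priority for the next seat is population ÷ (√(s·(s+1))).
Priorities: Oakdale 144960.933, Rivermont 179175.171, Pinehurst 160225.654, Claybrook 113931.483.
Highest priority: Rivermont.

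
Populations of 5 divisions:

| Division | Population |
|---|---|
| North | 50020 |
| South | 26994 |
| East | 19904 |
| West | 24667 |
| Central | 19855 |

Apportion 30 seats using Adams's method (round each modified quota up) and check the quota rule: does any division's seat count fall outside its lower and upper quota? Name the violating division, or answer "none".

none

Standard quotas: North 10.609, South 5.726, East 4.222, West 5.232, Central 4.211.
Adams allocation: North 11, South 6, East 4, West 5, Central 4.
Every allocation lies between the lower and upper quota.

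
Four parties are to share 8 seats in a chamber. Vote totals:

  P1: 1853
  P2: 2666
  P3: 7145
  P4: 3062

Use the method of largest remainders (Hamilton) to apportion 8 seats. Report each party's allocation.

The standard divisor is 14726/8 ≈ 1840.75.
Standard quotas: P1 1.0067, P2 1.4483, P3 3.8816, P4 1.6635.
Lower quotas: P1 1, P2 1, P3 3, P4 1 (sum 6, leaving 2 seats).
Remainders in descending order: P3 0.8816, P4 0.6635, P2 0.4483, P1 0.0067.
The surplus seats go to P3, P4.

P1: 1; P2: 1; P3: 4; P4: 2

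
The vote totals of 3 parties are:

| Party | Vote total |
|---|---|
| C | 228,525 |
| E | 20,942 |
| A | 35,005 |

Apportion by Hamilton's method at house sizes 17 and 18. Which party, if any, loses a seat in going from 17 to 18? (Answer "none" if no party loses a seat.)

none

At 17 seats: C 14, E 1, A 2.
At 18 seats: C 15, E 1, A 2.
No party's allocation decreased.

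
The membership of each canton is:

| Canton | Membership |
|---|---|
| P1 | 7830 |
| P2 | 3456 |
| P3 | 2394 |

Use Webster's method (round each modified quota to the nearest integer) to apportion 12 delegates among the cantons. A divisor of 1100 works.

P1 7, P2 3, P3 2

With modified divisor 1100: modified quotas P1 7.118, P2 3.142, P3 2.176.
Rounding to the nearest integer: P1 7, P2 3, P3 2 (total 12).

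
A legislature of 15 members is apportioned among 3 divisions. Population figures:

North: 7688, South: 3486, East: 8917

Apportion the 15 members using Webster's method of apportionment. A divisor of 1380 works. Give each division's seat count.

North 6, South 3, East 6

With modified divisor 1380: modified quotas North 5.571, South 2.526, East 6.462.
Rounding to the nearest integer: North 6, South 3, East 6 (total 15).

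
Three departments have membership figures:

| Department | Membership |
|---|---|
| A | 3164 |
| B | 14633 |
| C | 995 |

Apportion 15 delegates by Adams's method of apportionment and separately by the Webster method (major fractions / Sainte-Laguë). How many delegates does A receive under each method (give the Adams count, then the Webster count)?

3 and 2

Adams: A 3, B 11, C 1.
Webster: A 2, B 12, C 1.
A gets 3 under Adams and 2 under Webster.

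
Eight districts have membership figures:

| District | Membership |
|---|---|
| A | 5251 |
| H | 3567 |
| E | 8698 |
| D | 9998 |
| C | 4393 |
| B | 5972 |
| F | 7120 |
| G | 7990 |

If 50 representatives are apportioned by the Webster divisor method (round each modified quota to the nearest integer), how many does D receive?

9

Standard divisor 52989/50 ≈ 1059.78; standard quotas: A 4.955, H 3.366, E 8.207, D 9.434, C 4.145, B 5.635, F 6.718, G 7.539.
Rounding to the nearest integer gives A 5, H 3, E 8, D 9, C 4, B 6, F 7, G 8 — total 50, matching the house size, so no adjustment is needed.
D receives 9.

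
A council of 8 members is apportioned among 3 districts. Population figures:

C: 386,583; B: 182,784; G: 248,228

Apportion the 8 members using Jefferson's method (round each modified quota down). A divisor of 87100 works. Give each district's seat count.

With modified divisor 87100: modified quotas C 4.438, B 2.099, G 2.850.
Rounding down: C 4, B 2, G 2 (total 8).

C: 4, B: 2, G: 2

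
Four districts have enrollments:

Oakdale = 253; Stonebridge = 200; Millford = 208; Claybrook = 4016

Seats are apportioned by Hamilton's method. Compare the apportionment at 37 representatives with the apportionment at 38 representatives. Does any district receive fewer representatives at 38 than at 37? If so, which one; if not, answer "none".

At 37 seats: Oakdale 2, Stonebridge 1, Millford 2, Claybrook 32.
At 38 seats: Oakdale 2, Stonebridge 1, Millford 2, Claybrook 33.
No district's allocation decreased.

none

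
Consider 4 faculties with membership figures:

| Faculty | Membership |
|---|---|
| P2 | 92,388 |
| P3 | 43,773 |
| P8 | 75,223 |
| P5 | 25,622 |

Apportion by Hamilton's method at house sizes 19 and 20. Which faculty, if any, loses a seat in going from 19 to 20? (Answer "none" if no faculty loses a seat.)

At 19 seats: P2 7, P3 4, P8 6, P5 2.
At 20 seats: P2 8, P3 4, P8 6, P5 2.
No faculty's allocation decreased.

none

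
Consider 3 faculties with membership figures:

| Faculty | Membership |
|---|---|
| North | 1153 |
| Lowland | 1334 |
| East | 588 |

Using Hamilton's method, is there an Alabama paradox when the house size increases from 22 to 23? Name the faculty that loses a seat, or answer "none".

none

At 22 seats: North 8, Lowland 10, East 4.
At 23 seats: North 9, Lowland 10, East 4.
No faculty's allocation decreased.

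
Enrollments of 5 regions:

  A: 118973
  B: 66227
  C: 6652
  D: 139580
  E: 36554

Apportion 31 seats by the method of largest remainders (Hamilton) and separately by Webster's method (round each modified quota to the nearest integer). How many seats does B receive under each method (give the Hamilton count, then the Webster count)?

Hamilton: A 10, B 6, C 0, D 12, E 3.
Webster: A 10, B 5, C 1, D 12, E 3.
B gets 6 under Hamilton and 5 under Webster.

6 and 5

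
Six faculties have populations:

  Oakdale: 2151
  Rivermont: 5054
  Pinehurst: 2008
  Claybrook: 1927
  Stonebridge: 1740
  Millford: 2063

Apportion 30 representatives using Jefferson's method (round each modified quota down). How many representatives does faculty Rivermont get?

11

Standard divisor 14943/30 ≈ 498.1; standard quotas: Oakdale 4.318, Rivermont 10.147, Pinehurst 4.031, Claybrook 3.869, Stonebridge 3.493, Millford 4.142.
Rounding down gives 4, 10, 4, 3, 3, 4 = 28 seats, so the divisor must be adjusted.
With modified divisor 450: modified quotas Oakdale 4.780, Rivermont 11.231, Pinehurst 4.462, Claybrook 4.282, Stonebridge 3.867, Millford 4.584.
Rounding down: Oakdale 4, Rivermont 11, Pinehurst 4, Claybrook 4, Stonebridge 3, Millford 4 (total 30).
Rivermont receives 11.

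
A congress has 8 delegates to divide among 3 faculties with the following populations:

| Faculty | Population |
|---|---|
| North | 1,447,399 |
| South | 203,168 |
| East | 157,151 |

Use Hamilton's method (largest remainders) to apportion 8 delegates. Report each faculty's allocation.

North 6, South 1, East 1

Standard divisor: 1807718 ÷ 8 ≈ 225964.75.
Standard quotas: North 6.4054, South 0.8991, East 0.6955.
Lower quotas: North 6, South 0, East 0 (sum 6, leaving 2 seats).
Remainders in descending order: South 0.8991, East 0.6955, North 0.4054.
The surplus seats go to South, East.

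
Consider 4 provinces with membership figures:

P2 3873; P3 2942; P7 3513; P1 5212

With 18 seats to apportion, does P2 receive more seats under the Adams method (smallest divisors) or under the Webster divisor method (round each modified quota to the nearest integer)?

Webster

Adams: P2 4, P3 4, P7 4, P1 6.
Webster: P2 5, P3 3, P7 4, P1 6.
P2 gets 4 under Adams and 5 under Webster.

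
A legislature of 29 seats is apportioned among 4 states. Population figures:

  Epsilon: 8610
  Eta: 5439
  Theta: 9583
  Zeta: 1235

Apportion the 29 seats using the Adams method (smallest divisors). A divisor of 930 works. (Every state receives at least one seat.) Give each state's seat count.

With modified divisor 930: modified quotas Epsilon 9.258, Eta 5.848, Theta 10.304, Zeta 1.328.
Rounding up: Epsilon 10, Eta 6, Theta 11, Zeta 2 (total 29).

Epsilon 10, Eta 6, Theta 11, Zeta 2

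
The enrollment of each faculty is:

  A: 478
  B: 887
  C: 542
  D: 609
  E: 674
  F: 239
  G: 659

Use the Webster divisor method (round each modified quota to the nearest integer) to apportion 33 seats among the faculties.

A 4; B 7; C 4; D 5; E 6; F 2; G 5

Standard divisor 4088/33 ≈ 123.879; standard quotas: A 3.859, B 7.160, C 4.375, D 4.916, E 5.441, F 1.929, G 5.320.
Rounding to the nearest integer gives 4, 7, 4, 5, 5, 2, 5 = 32 seats, so the divisor must be adjusted.
With modified divisor 121: modified quotas A 3.950, B 7.331, C 4.479, D 5.033, E 5.570, F 1.975, G 5.446.
Rounding to the nearest integer: A 4, B 7, C 4, D 5, E 6, F 2, G 5 (total 33).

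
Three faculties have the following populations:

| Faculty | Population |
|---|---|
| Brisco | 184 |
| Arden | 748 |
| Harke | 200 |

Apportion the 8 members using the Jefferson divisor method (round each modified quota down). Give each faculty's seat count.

Brisco=1, Arden=6, Harke=1

Standard divisor 1132/8 ≈ 141.5; standard quotas: Brisco 1.300, Arden 5.286, Harke 1.413.
Rounding down gives 1, 5, 1 = 7 seats, so the divisor must be adjusted.
With modified divisor 120: modified quotas Brisco 1.533, Arden 6.233, Harke 1.667.
Rounding down: Brisco 1, Arden 6, Harke 1 (total 8).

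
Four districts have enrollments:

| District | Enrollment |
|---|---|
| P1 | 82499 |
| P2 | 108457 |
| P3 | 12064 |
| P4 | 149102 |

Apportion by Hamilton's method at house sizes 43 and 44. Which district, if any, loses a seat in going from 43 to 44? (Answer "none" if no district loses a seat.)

At 43 seats: P1 10, P2 13, P3 2, P4 18.
At 44 seats: P1 10, P2 14, P3 1, P4 19.
P3 drops from 2 to 1.

P3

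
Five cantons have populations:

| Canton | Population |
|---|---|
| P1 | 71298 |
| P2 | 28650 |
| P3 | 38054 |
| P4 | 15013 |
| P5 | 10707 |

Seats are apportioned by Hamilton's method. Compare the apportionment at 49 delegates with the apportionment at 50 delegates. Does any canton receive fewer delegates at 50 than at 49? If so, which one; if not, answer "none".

At 49 seats: P1 21, P2 9, P3 11, P4 5, P5 3.
At 50 seats: P1 22, P2 9, P3 12, P4 4, P5 3.
P4 drops from 5 to 4.

P4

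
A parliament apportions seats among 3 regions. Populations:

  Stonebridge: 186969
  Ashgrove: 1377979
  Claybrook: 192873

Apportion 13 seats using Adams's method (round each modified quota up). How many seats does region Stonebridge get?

2

Standard divisor 1757821/13 ≈ 135217; standard quotas: Stonebridge 1.383, Ashgrove 10.191, Claybrook 1.426.
Rounding up gives 2, 11, 2 = 15 seats, so the divisor must be adjusted.
With modified divisor 162700: modified quotas Stonebridge 1.149, Ashgrove 8.469, Claybrook 1.185.
Rounding up: Stonebridge 2, Ashgrove 9, Claybrook 2 (total 13).
Stonebridge receives 2.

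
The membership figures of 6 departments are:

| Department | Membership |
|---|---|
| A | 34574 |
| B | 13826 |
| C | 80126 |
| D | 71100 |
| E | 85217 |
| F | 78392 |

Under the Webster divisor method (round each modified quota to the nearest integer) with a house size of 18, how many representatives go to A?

2

Standard divisor 363235/18 ≈ 20179.722; standard quotas: A 1.713, B 0.685, C 3.971, D 3.523, E 4.223, F 3.885.
Rounding to the nearest integer gives 2, 1, 4, 4, 4, 4 = 19 seats, so the divisor must be adjusted.
With modified divisor 21400: modified quotas A 1.616, B 0.646, C 3.744, D 3.322, E 3.982, F 3.663.
Rounding to the nearest integer: A 2, B 1, C 4, D 3, E 4, F 4 (total 18).
A receives 2.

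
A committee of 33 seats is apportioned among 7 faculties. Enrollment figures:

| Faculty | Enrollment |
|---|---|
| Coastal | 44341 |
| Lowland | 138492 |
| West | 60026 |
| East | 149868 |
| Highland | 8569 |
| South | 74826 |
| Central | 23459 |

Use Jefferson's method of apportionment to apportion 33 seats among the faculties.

Standard divisor 499581/33 ≈ 15138.818; standard quotas: Coastal 2.929, Lowland 9.148, West 3.965, East 9.900, Highland 0.566, South 4.943, Central 1.550.
Rounding down gives 2, 9, 3, 9, 0, 4, 1 = 28 seats, so the divisor must be adjusted.
With modified divisor 13700: modified quotas Coastal 3.237, Lowland 10.109, West 4.381, East 10.939, Highland 0.625, South 5.462, Central 1.712.
Rounding down: Coastal 3, Lowland 10, West 4, East 10, Highland 0, South 5, Central 1 (total 33).

Coastal 3, Lowland 10, West 4, East 10, Highland 0, South 5, Central 1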